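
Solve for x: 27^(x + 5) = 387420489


Express both sides with the same base.
387420489 = 27^6
Since the bases match, equate exponents: x + 5 = 6
So x = 6 - (5) = 1

x = 1


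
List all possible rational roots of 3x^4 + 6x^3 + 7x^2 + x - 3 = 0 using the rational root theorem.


Rational root theorem: possible roots are ±p/q where:
  p divides the constant term (-3): p ∈ {1, 3}
  q divides the leading coefficient (3): q ∈ {1, 3}

All possible rational roots: -3, -1, -1/3, 1/3, 1, 3

-3, -1, -1/3, 1/3, 1, 3


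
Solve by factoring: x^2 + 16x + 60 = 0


We need two numbers that multiply to 60 and add to 16.
Those numbers are 6 and 10 (since 6 * 10 = 60 and 6 + 10 = 16).
So x^2 + 16x + 60 = (x + 6)(x + 10) = 0
Setting each factor to zero: x = -6 or x = -10

x = -10, x = -6


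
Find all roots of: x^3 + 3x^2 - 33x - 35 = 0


Let p(x) = x^3 + 3x^2 - 33x - 35. By the rational root theorem (leading coefficient 1), any rational root is an integer divisor of 35: try ±1, ±2, ... in turn.
Test x = 1: value = -64 ≠ 0.
Test x = -1: value = 0 ✓, so (x + 1) is a factor.
Synthetic division by (x + 1): bring down 1; 1(-1) + 3 = 2; 2(-1) - 33 = -35; (-35)(-1) - 35 = 0 → quotient x^2 + 2x - 35, remainder 0.
Solve the quadratic x^2 + 2x - 35 = 0: discriminant = 2^2 - 4(1)(-35) = 4 + 140 = 144.
sqrt(144) = 12, so x = (-2 ± 12)/2: x = 5 or x = -7.
Collecting all roots found:

x = -7, x = -1, x = 5


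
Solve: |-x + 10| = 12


An absolute value equation |expr| = 12 gives two cases:
Case 1: -x + 10 = 12
  -x = 2, so x = -2
Case 2: -x + 10 = -12
  -x = -22, so x = 22

x = -2, x = 22


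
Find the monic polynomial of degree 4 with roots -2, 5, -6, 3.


A monic polynomial with roots -2, 5, -6, 3 is:
p(x) = (x + 2)(x - 5)(x + 6)(x - 3)
After multiplying by (x + 2): x + 2
After multiplying by (x - 5): x^2 - 3x - 10
After multiplying by (x + 6): x^3 + 3x^2 - 28x - 60
After multiplying by (x - 3): x^4 - 37x^2 + 24x + 180

x^4 - 37x^2 + 24x + 180


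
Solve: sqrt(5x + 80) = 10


Square both sides: 5x + 80 = 10^2 = 100
5x = 100 - 80 = 20
x = 4
Check: sqrt(5*4 + 80) = sqrt(100) = 10 ✓

x = 4


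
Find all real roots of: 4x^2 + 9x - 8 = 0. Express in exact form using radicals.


Using the quadratic formula: x = (-b ± sqrt(b^2 - 4ac)) / (2a)
Here a = 4, b = 9, c = -8
Discriminant = b^2 - 4ac = 9^2 - 4(4)(-8) = 81 + 128 = 209
Since discriminant = 209 > 0, there are two real roots.
x = (-9 ± sqrt(209)) / 8
Numerically: x ≈ 0.6821 or x ≈ -2.9321

x = (-9 + sqrt(209)) / 8 or x = (-9 - sqrt(209)) / 8


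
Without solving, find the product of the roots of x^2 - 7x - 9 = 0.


By Vieta's formulas for ax^2 + bx + c = 0:
  Sum of roots = -b/a
  Product of roots = c/a

Here a = 1, b = -7, c = -9
Sum = -(-7)/1 = 7
Product = -9/1 = -9

Product = -9


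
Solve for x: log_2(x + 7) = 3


Convert to exponential form: x + 7 = 2^3 = 8
x = 8 - 7 = 1
Check: log_2(1 + 7) = log_2(8) = log_2(8) = 3 ✓

x = 1


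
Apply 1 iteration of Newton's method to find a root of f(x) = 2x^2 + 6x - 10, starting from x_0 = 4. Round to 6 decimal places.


Newton's method: x_(n+1) = x_n - f(x_n)/f'(x_n)
f(x) = 2x^2 + 6x - 10
f'(x) = 4x + 6

Iteration 1:
  f(4.000000) = 46.000000
  f'(4.000000) = 22.000000
  x_1 = 4.000000 - (46.000000)/(22.000000) = 1.909091

x_1 = 1.909091


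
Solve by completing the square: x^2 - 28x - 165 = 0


Start: x^2 - 28x - 165 = 0
Move constant: x^2 - 28x = 165
Half of -28 is -14, squared is 196
Add 196 to both sides: x^2 - 28x + 196 = 361
(x - 14)^2 = 361
x - 14 = ±19
x = 14 + 19 = 33 or x = 14 - 19 = -5

x = -5, x = 33


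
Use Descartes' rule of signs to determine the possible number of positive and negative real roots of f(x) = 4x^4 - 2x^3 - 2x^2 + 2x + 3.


Descartes' rule of signs:

For positive roots, count sign changes in f(x) = 4x^4 - 2x^3 - 2x^2 + 2x + 3:
Signs of coefficients: +, -, -, +, +
Number of sign changes: 2
Possible positive real roots: 2, 0

For negative roots, examine f(-x) = 4x^4 + 2x^3 - 2x^2 - 2x + 3:
Signs of coefficients: +, +, -, -, +
Number of sign changes: 2
Possible negative real roots: 2, 0

Positive roots: 2 or 0; Negative roots: 2 or 0


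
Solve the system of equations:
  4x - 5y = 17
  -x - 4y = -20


Using Cramer's rule:
Determinant D = (4)(-4) - (-1)(-5) = -16 - 5 = -21
Dx = (17)(-4) - (-20)(-5) = -68 - 100 = -168
Dy = (4)(-20) - (-1)(17) = -80 + 17 = -63
x = Dx/D = -168/-21 = 8
y = Dy/D = -63/-21 = 3

x = 8, y = 3


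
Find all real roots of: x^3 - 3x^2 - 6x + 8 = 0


Let p(x) = x^3 - 3x^2 - 6x + 8. By the rational root theorem (leading coefficient 1), any rational root is an integer divisor of 8: try ±1, ±2, ... in turn.
Test x = 1: value = 0 ✓, so (x - 1) is a factor.
Synthetic division by (x - 1): bring down 1; 1(1) - 3 = -2; (-2)(1) - 6 = -8; (-8)(1) + 8 = 0 → quotient x^2 - 2x - 8, remainder 0.
Solve the quadratic x^2 - 2x - 8 = 0: discriminant = (-2)^2 - 4(1)(-8) = 4 + 32 = 36.
sqrt(36) = 6, so x = (2 ± 6)/2: x = 4 or x = -2.

x = -2, x = 1, x = 4


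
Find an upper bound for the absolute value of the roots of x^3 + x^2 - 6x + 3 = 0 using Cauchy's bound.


Cauchy's bound: all roots r satisfy |r| <= 1 + max(|a_i/a_n|) for i = 0,...,n-1
where a_n is the leading coefficient.

Coefficients: [1, 1, -6, 3]
Leading coefficient a_n = 1
Ratios |a_i/a_n|: 1, 6, 3
Maximum ratio: 6
Cauchy's bound: |r| <= 1 + 6 = 7

Upper bound = 7


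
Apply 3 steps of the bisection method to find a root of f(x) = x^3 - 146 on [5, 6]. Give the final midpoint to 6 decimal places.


f(x) = x^3 - 146
f(5) = -21 < 0
f(6) = 70 > 0

Step 1: midpoint = (5.000000 + 6.000000)/2 = 5.500000
  f(5.500000) = 20.375000
  f(mid) > 0, so root is in [5.000000, 5.500000]

Step 2: midpoint = (5.000000 + 5.500000)/2 = 5.250000
  f(5.250000) = -1.296875
  f(mid) < 0, so root is in [5.250000, 5.500000]

Step 3: midpoint = (5.250000 + 5.500000)/2 = 5.375000
  f(5.375000) = 9.287109
  f(mid) > 0, so root is in [5.250000, 5.375000]

midpoint = 5.375000


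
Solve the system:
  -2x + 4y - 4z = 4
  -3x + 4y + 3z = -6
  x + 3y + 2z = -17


Using Cramer's rule. Expand each determinant along the first row.
D  = (-2)*[4*2 - 3*3] - 4*[(-3)*2 - 3*1] + (-4)*[(-3)*3 - 4*1]
  = (-2)*(-1) - 4*(-9) + (-4)*(-13) = 90
Dx = 4*[4*2 - 3*3] - 4*[(-6)*2 - 3*(-17)] + (-4)*[(-6)*3 - 4*(-17)]
  = 4*(-1) - 4*(39) + (-4)*(50) = -360
Dy = (-2)*[(-6)*2 - 3*(-17)] - 4*[(-3)*2 - 3*1] + (-4)*[(-3)*(-17) - (-6)*1]
  = (-2)*(39) - 4*(-9) + (-4)*(57) = -270
Dz = (-2)*[4*(-17) - (-6)*3] - 4*[(-3)*(-17) - (-6)*1] + 4*[(-3)*3 - 4*1]
  = (-2)*(-50) - 4*(57) + 4*(-13) = -180
x = Dx/D = -360/90 = -4, y = Dy/D = -270/90 = -3, z = Dz/D = -180/90 = -2
Check eq1: (-2)(-4) + (4)(-3) + (-4)(-2) = 4 = 4 ✓
Check eq2: (-3)(-4) + (4)(-3) + (3)(-2) = -6 = -6 ✓
Check eq3: (1)(-4) + (3)(-3) + (2)(-2) = -17 = -17 ✓

x = -4, y = -3, z = -2


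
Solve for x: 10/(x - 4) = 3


Multiply both sides by (x - 4): 10 = 3(x - 4)
Distribute: 10 = 3x - 12
3x = 10 + 12 = 22
x = 22/3

x = 22/3


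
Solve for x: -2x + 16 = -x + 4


Starting with: -2x + 16 = -x + 4
Move all x terms to left: (-2 + 1)x = 4 - 16
Simplify: -x = -12
Divide both sides by -1: x = 12

x = 12


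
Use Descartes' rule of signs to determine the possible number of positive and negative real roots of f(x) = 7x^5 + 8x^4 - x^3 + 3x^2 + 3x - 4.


Descartes' rule of signs:

For positive roots, count sign changes in f(x) = 7x^5 + 8x^4 - x^3 + 3x^2 + 3x - 4:
Signs of coefficients: +, +, -, +, +, -
Number of sign changes: 3
Possible positive real roots: 3, 1

For negative roots, examine f(-x) = -7x^5 + 8x^4 + x^3 + 3x^2 - 3x - 4:
Signs of coefficients: -, +, +, +, -, -
Number of sign changes: 2
Possible negative real roots: 2, 0

Positive roots: 3 or 1; Negative roots: 2 or 0


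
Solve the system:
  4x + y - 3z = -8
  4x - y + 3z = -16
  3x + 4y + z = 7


Using Cramer's rule. Expand each determinant along the first row.
D  = 4*[(-1)*1 - 3*4] - 1*[4*1 - 3*3] + (-3)*[4*4 - (-1)*3]
  = 4*(-13) - 1*(-5) + (-3)*(19) = -104
Dx = (-8)*[(-1)*1 - 3*4] - 1*[(-16)*1 - 3*7] + (-3)*[(-16)*4 - (-1)*7]
  = (-8)*(-13) - 1*(-37) + (-3)*(-57) = 312
Dy = 4*[(-16)*1 - 3*7] - (-8)*[4*1 - 3*3] + (-3)*[4*7 - (-16)*3]
  = 4*(-37) - (-8)*(-5) + (-3)*(76) = -416
Dz = 4*[(-1)*7 - (-16)*4] - 1*[4*7 - (-16)*3] + (-8)*[4*4 - (-1)*3]
  = 4*(57) - 1*(76) + (-8)*(19) = 0
x = Dx/D = 312/-104 = -3, y = Dy/D = -416/-104 = 4, z = Dz/D = 0/-104 = 0
Check eq1: (4)(-3) + (1)(4) + (-3)(0) = -8 = -8 ✓
Check eq2: (4)(-3) + (-1)(4) + (3)(0) = -16 = -16 ✓
Check eq3: (3)(-3) + (4)(4) + (1)(0) = 7 = 7 ✓

x = -3, y = 4, z = 0


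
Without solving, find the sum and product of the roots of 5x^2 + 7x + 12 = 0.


By Vieta's formulas for ax^2 + bx + c = 0:
  Sum of roots = -b/a
  Product of roots = c/a

Here a = 5, b = 7, c = 12
Sum = -(7)/5 = -7/5
Product = 12/5 = 12/5

Sum = -7/5, Product = 12/5


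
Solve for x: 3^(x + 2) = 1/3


Express both sides with the same base.
1/3 = 3^(-1)
Since the bases match, equate exponents: x + 2 = -1
So x = -1 - (2) = -3

x = -3


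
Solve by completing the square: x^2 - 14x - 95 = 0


Start: x^2 - 14x - 95 = 0
Move constant: x^2 - 14x = 95
Half of -14 is -7, squared is 49
Add 49 to both sides: x^2 - 14x + 49 = 144
(x - 7)^2 = 144
x - 7 = ±12
x = 7 + 12 = 19 or x = 7 - 12 = -5

x = -5, x = 19


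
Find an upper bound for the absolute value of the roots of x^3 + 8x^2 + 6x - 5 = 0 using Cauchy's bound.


Cauchy's bound: all roots r satisfy |r| <= 1 + max(|a_i/a_n|) for i = 0,...,n-1
where a_n is the leading coefficient.

Coefficients: [1, 8, 6, -5]
Leading coefficient a_n = 1
Ratios |a_i/a_n|: 8, 6, 5
Maximum ratio: 8
Cauchy's bound: |r| <= 1 + 8 = 9

Upper bound = 9


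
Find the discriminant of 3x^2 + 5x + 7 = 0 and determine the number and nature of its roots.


For ax^2 + bx + c = 0, discriminant D = b^2 - 4ac
Here a = 3, b = 5, c = 7
D = (5)^2 - 4(3)(7) = 25 - 84 = -59

D = -59 < 0
The equation has no real roots (2 complex conjugate roots).

Discriminant = -59, no real roots (2 complex conjugate roots)


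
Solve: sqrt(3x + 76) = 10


Square both sides: 3x + 76 = 10^2 = 100
3x = 100 - 76 = 24
x = 8
Check: sqrt(3*8 + 76) = sqrt(100) = 10 ✓

x = 8


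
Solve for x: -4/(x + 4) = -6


Multiply both sides by (x + 4): -4 = -6(x + 4)
Distribute: -4 = -6x - 24
-6x = -4 + 24 = 20
x = -10/3

x = -10/3


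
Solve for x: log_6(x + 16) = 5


Convert to exponential form: x + 16 = 6^5 = 7776
x = 7776 - 16 = 7760
Check: log_6(7760 + 16) = log_6(7776) = log_6(7776) = 5 ✓

x = 7760


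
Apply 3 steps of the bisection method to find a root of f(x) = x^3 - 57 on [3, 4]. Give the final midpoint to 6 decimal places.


f(x) = x^3 - 57
f(3) = -30 < 0
f(4) = 7 > 0

Step 1: midpoint = (3.000000 + 4.000000)/2 = 3.500000
  f(3.500000) = -14.125000
  f(mid) < 0, so root is in [3.500000, 4.000000]

Step 2: midpoint = (3.500000 + 4.000000)/2 = 3.750000
  f(3.750000) = -4.265625
  f(mid) < 0, so root is in [3.750000, 4.000000]

Step 3: midpoint = (3.750000 + 4.000000)/2 = 3.875000
  f(3.875000) = 1.185547
  f(mid) > 0, so root is in [3.750000, 3.875000]

midpoint = 3.875000


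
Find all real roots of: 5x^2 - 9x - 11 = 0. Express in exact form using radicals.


Using the quadratic formula: x = (-b ± sqrt(b^2 - 4ac)) / (2a)
Here a = 5, b = -9, c = -11
Discriminant = b^2 - 4ac = (-9)^2 - 4(5)(-11) = 81 + 220 = 301
Since discriminant = 301 > 0, there are two real roots.
x = (9 ± sqrt(301)) / 10
Numerically: x ≈ 2.6349 or x ≈ -0.8349

x = (9 + sqrt(301)) / 10 or x = (9 - sqrt(301)) / 10


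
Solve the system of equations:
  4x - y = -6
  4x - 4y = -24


Using Cramer's rule:
Determinant D = (4)(-4) - (4)(-1) = -16 + 4 = -12
Dx = (-6)(-4) - (-24)(-1) = 24 - 24 = 0
Dy = (4)(-24) - (4)(-6) = -96 + 24 = -72
x = Dx/D = 0/-12 = 0
y = Dy/D = -72/-12 = 6

x = 0, y = 6


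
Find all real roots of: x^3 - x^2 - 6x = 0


The constant term is 0, so x = 0 is a root. Factor out x:
  x(x^2 - x - 6) = 0
Solve the quadratic x^2 - x - 6 = 0: discriminant = (-1)^2 - 4(1)(-6) = 1 + 24 = 25.
sqrt(25) = 5, so x = (1 ± 5)/2: x = 3 or x = -2.

x = -2, x = 0, x = 3


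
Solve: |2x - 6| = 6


An absolute value equation |expr| = 6 gives two cases:
Case 1: 2x - 6 = 6
  2x = 12, so x = 6
Case 2: 2x - 6 = -6
  2x = 0, so x = 0

x = 0, x = 6


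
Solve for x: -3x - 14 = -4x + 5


Starting with: -3x - 14 = -4x + 5
Move all x terms to left: (-3 + 4)x = 5 + 14
Simplify: x = 19
Divide both sides by 1: x = 19

x = 19


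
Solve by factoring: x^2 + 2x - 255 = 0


We need two numbers that multiply to -255 and add to 2.
Those numbers are 17 and -15 (since 17 * (-15) = -255 and 17 + (-15) = 2).
So x^2 + 2x - 255 = (x + 17)(x - 15) = 0
Setting each factor to zero: x = -17 or x = 15

x = -17, x = 15


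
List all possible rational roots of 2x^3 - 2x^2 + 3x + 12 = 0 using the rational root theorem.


Rational root theorem: possible roots are ±p/q where:
  p divides the constant term (12): p ∈ {1, 2, 3, 4, 6, 12}
  q divides the leading coefficient (2): q ∈ {1, 2}

All possible rational roots: -12, -6, -4, -3, -2, -3/2, -1, -1/2, 1/2, 1, 3/2, 2, 3, 4, 6, 12

-12, -6, -4, -3, -2, -3/2, -1, -1/2, 1/2, 1, 3/2, 2, 3, 4, 6, 12


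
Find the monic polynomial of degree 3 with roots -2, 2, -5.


A monic polynomial with roots -2, 2, -5 is:
p(x) = (x + 2)(x - 2)(x + 5)
After multiplying by (x + 2): x + 2
After multiplying by (x - 2): x^2 - 4
After multiplying by (x + 5): x^3 + 5x^2 - 4x - 20

x^3 + 5x^2 - 4x - 20


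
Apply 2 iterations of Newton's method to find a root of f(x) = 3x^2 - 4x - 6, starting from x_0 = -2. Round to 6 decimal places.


Newton's method: x_(n+1) = x_n - f(x_n)/f'(x_n)
f(x) = 3x^2 - 4x - 6
f'(x) = 6x - 4

Iteration 1:
  f(-2.000000) = 14.000000
  f'(-2.000000) = -16.000000
  x_1 = -2.000000 - (14.000000)/(-16.000000) = -1.125000

Iteration 2:
  f(-1.125000) = 2.296875
  f'(-1.125000) = -10.750000
  x_2 = -1.125000 - (2.296875)/(-10.750000) = -0.911337

x_2 = -0.911337


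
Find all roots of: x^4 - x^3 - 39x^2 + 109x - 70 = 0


Let p(x) = x^4 - x^3 - 39x^2 + 109x - 70. By the rational root theorem (leading coefficient 1), any rational root is an integer divisor of 70: try ±1, ±2, ... in turn.
Test x = 1: value = 0 ✓, so (x - 1) is a factor.
Synthetic division by (x - 1): bring down 1; 1(1) - 1 = 0; 0(1) - 39 = -39; (-39)(1) + 109 = 70; 70(1) - 70 = 0 → quotient x^3 - 39x + 70, remainder 0.
Continue with the quotient x^3 - 39x + 70 (candidates must divide 70; re-test x = 1 first in case it repeats).
Test x = 1: value = 32 ≠ 0.
Test x = -1: value = 108 ≠ 0.
Test x = 2: value = 0 ✓, so (x - 2) is a factor.
Synthetic division by (x - 2): bring down 1; 1(2) + 0 = 2; 2(2) - 39 = -35; (-35)(2) + 70 = 0 → quotient x^2 + 2x - 35, remainder 0.
Solve the quadratic x^2 + 2x - 35 = 0: discriminant = 2^2 - 4(1)(-35) = 4 + 140 = 144.
sqrt(144) = 12, so x = (-2 ± 12)/2: x = 5 or x = -7.
Collecting all roots found:

x = -7, x = 1, x = 2, x = 5


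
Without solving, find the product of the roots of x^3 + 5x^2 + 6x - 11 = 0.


By Vieta's formulas for x^3 + bx^2 + cx + d = 0:
  r1 + r2 + r3 = -b/a = -5
  r1*r2 + r1*r3 + r2*r3 = c/a = 6
  r1*r2*r3 = -d/a = 11


Product = 11


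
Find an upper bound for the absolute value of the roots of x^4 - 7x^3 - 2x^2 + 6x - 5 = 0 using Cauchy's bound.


Cauchy's bound: all roots r satisfy |r| <= 1 + max(|a_i/a_n|) for i = 0,...,n-1
where a_n is the leading coefficient.

Coefficients: [1, -7, -2, 6, -5]
Leading coefficient a_n = 1
Ratios |a_i/a_n|: 7, 2, 6, 5
Maximum ratio: 7
Cauchy's bound: |r| <= 1 + 7 = 8

Upper bound = 8


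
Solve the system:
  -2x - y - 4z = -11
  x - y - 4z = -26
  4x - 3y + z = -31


Using Cramer's rule. Expand each determinant along the first row.
D  = (-2)*[(-1)*1 - (-4)*(-3)] - (-1)*[1*1 - (-4)*4] + (-4)*[1*(-3) - (-1)*4]
  = (-2)*(-13) - (-1)*(17) + (-4)*(1) = 39
Dx = (-11)*[(-1)*1 - (-4)*(-3)] - (-1)*[(-26)*1 - (-4)*(-31)] + (-4)*[(-26)*(-3) - (-1)*(-31)]
  = (-11)*(-13) - (-1)*(-150) + (-4)*(47) = -195
Dy = (-2)*[(-26)*1 - (-4)*(-31)] - (-11)*[1*1 - (-4)*4] + (-4)*[1*(-31) - (-26)*4]
  = (-2)*(-150) - (-11)*(17) + (-4)*(73) = 195
Dz = (-2)*[(-1)*(-31) - (-26)*(-3)] - (-1)*[1*(-31) - (-26)*4] + (-11)*[1*(-3) - (-1)*4]
  = (-2)*(-47) - (-1)*(73) + (-11)*(1) = 156
x = Dx/D = -195/39 = -5, y = Dy/D = 195/39 = 5, z = Dz/D = 156/39 = 4
Check eq1: (-2)(-5) + (-1)(5) + (-4)(4) = -11 = -11 ✓
Check eq2: (1)(-5) + (-1)(5) + (-4)(4) = -26 = -26 ✓
Check eq3: (4)(-5) + (-3)(5) + (1)(4) = -31 = -31 ✓

x = -5, y = 5, z = 4


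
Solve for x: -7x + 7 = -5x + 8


Starting with: -7x + 7 = -5x + 8
Move all x terms to left: (-7 + 5)x = 8 - 7
Simplify: -2x = 1
Divide both sides by -2: x = -1/2

x = -1/2


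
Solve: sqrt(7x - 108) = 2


Square both sides: 7x - 108 = 2^2 = 4
7x = 4 + 108 = 112
x = 16
Check: sqrt(7*16 - 108) = sqrt(4) = 2 ✓

x = 16


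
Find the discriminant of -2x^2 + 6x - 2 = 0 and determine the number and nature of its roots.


For ax^2 + bx + c = 0, discriminant D = b^2 - 4ac
Here a = -2, b = 6, c = -2
D = (6)^2 - 4(-2)(-2) = 36 - 16 = 20

D = 20 > 0 but not a perfect square
The equation has 2 distinct real irrational roots.

Discriminant = 20, 2 distinct real irrational roots


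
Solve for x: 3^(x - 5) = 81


Express both sides with the same base.
81 = 3^4
Since the bases match, equate exponents: x - 5 = 4
So x = 4 - (-5) = 9

x = 9


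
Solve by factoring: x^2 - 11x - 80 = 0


We need two numbers that multiply to -80 and add to -11.
Those numbers are 5 and -16 (since 5 * (-16) = -80 and 5 + (-16) = -11).
So x^2 - 11x - 80 = (x + 5)(x - 16) = 0
Setting each factor to zero: x = -5 or x = 16

x = -5, x = 16


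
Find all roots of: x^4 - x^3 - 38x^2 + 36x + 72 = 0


Let p(x) = x^4 - x^3 - 38x^2 + 36x + 72. By the rational root theorem (leading coefficient 1), any rational root is an integer divisor of 72: try ±1, ±2, ... in turn.
Test x = 1: value = 70 ≠ 0.
Test x = -1: value = 0 ✓, so (x + 1) is a factor.
Synthetic division by (x + 1): bring down 1; 1(-1) - 1 = -2; (-2)(-1) - 38 = -36; (-36)(-1) + 36 = 72; 72(-1) + 72 = 0 → quotient x^3 - 2x^2 - 36x + 72, remainder 0.
Continue with the quotient x^3 - 2x^2 - 36x + 72 (candidates must divide 72; re-test x = -1 first in case it repeats).
Test x = -1: value = 105 ≠ 0.
Test x = 2: value = 0 ✓, so (x - 2) is a factor.
Synthetic division by (x - 2): bring down 1; 1(2) - 2 = 0; 0(2) - 36 = -36; (-36)(2) + 72 = 0 → quotient x^2 - 36, remainder 0.
Solve the quadratic x^2 - 36 = 0: discriminant = 0^2 - 4(1)(-36) = 0 + 144 = 144.
sqrt(144) = 12, so x = (0 ± 12)/2: x = 6 or x = -6.
Collecting all roots found:

x = -6, x = -1, x = 2, x = 6


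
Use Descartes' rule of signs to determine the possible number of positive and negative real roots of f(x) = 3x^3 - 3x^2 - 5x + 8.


Descartes' rule of signs:

For positive roots, count sign changes in f(x) = 3x^3 - 3x^2 - 5x + 8:
Signs of coefficients: +, -, -, +
Number of sign changes: 2
Possible positive real roots: 2, 0

For negative roots, examine f(-x) = -3x^3 - 3x^2 + 5x + 8:
Signs of coefficients: -, -, +, +
Number of sign changes: 1
Possible negative real roots: 1

Positive roots: 2 or 0; Negative roots: 1


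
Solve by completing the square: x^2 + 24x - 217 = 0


Start: x^2 + 24x - 217 = 0
Move constant: x^2 + 24x = 217
Half of 24 is 12, squared is 144
Add 144 to both sides: x^2 + 24x + 144 = 361
(x + 12)^2 = 361
x + 12 = ±19
x = -12 + 19 = 7 or x = -12 - 19 = -31

x = -31, x = 7


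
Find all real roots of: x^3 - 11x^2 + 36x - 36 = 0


Let p(x) = x^3 - 11x^2 + 36x - 36. By the rational root theorem (leading coefficient 1), any rational root is an integer divisor of 36: try ±1, ±2, ... in turn.
Test x = 1: value = -10 ≠ 0.
Test x = -1: value = -84 ≠ 0.
Test x = 2: value = 0 ✓, so (x - 2) is a factor.
Synthetic division by (x - 2): bring down 1; 1(2) - 11 = -9; (-9)(2) + 36 = 18; 18(2) - 36 = 0 → quotient x^2 - 9x + 18, remainder 0.
Solve the quadratic x^2 - 9x + 18 = 0: discriminant = (-9)^2 - 4(1)(18) = 81 - 72 = 9.
sqrt(9) = 3, so x = (9 ± 3)/2: x = 6 or x = 3.

x = 2, x = 3, x = 6


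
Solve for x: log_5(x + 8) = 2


Convert to exponential form: x + 8 = 5^2 = 25
x = 25 - 8 = 17
Check: log_5(17 + 8) = log_5(25) = log_5(25) = 2 ✓

x = 17


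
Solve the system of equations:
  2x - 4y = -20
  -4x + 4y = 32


Using Cramer's rule:
Determinant D = (2)(4) - (-4)(-4) = 8 - 16 = -8
Dx = (-20)(4) - (32)(-4) = -80 + 128 = 48
Dy = (2)(32) - (-4)(-20) = 64 - 80 = -16
x = Dx/D = 48/-8 = -6
y = Dy/D = -16/-8 = 2

x = -6, y = 2


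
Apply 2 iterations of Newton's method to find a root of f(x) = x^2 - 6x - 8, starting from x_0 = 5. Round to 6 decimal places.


Newton's method: x_(n+1) = x_n - f(x_n)/f'(x_n)
f(x) = x^2 - 6x - 8
f'(x) = 2x - 6

Iteration 1:
  f(5.000000) = -13.000000
  f'(5.000000) = 4.000000
  x_1 = 5.000000 - (-13.000000)/(4.000000) = 8.250000

Iteration 2:
  f(8.250000) = 10.562500
  f'(8.250000) = 10.500000
  x_2 = 8.250000 - (10.562500)/(10.500000) = 7.244048

x_2 = 7.244048


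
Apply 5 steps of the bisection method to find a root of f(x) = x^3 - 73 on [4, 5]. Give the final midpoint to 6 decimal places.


f(x) = x^3 - 73
f(4) = -9 < 0
f(5) = 52 > 0

Step 1: midpoint = (4.000000 + 5.000000)/2 = 4.500000
  f(4.500000) = 18.125000
  f(mid) > 0, so root is in [4.000000, 4.500000]

Step 2: midpoint = (4.000000 + 4.500000)/2 = 4.250000
  f(4.250000) = 3.765625
  f(mid) > 0, so root is in [4.000000, 4.250000]

Step 3: midpoint = (4.000000 + 4.250000)/2 = 4.125000
  f(4.125000) = -2.810547
  f(mid) < 0, so root is in [4.125000, 4.250000]

Step 4: midpoint = (4.125000 + 4.250000)/2 = 4.187500
  f(4.187500) = 0.428467
  f(mid) > 0, so root is in [4.125000, 4.187500]

Step 5: midpoint = (4.125000 + 4.187500)/2 = 4.156250
  f(4.156250) = -1.203217
  f(mid) < 0, so root is in [4.156250, 4.187500]

midpoint = 4.156250


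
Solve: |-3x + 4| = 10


An absolute value equation |expr| = 10 gives two cases:
Case 1: -3x + 4 = 10
  -3x = 6, so x = -2
Case 2: -3x + 4 = -10
  -3x = -14, so x = 14/3

x = -2, x = 14/3


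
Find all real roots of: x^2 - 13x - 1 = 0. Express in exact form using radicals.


Using the quadratic formula: x = (-b ± sqrt(b^2 - 4ac)) / (2a)
Here a = 1, b = -13, c = -1
Discriminant = b^2 - 4ac = (-13)^2 - 4(1)(-1) = 169 + 4 = 173
Since discriminant = 173 > 0, there are two real roots.
x = (13 ± sqrt(173)) / 2
Numerically: x ≈ 13.0765 or x ≈ -0.0765

x = (13 + sqrt(173)) / 2 or x = (13 - sqrt(173)) / 2


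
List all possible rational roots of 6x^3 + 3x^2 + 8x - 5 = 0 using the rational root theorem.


Rational root theorem: possible roots are ±p/q where:
  p divides the constant term (-5): p ∈ {1, 5}
  q divides the leading coefficient (6): q ∈ {1, 2, 3, 6}

All possible rational roots: -5, -5/2, -5/3, -1, -5/6, -1/2, -1/3, -1/6, 1/6, 1/3, 1/2, 5/6, 1, 5/3, 5/2, 5

-5, -5/2, -5/3, -1, -5/6, -1/2, -1/3, -1/6, 1/6, 1/3, 1/2, 5/6, 1, 5/3, 5/2, 5


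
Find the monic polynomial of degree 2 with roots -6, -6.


A monic polynomial with roots -6, -6 is:
p(x) = (x + 6)(x + 6)
After multiplying by (x + 6): x + 6
After multiplying by (x + 6): x^2 + 12x + 36

x^2 + 12x + 36


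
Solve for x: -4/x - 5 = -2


Subtract -5 from both sides: -4/x = 3
Multiply both sides by x: -4 = 3 * x
Divide by 3: x = -4/3

x = -4/3


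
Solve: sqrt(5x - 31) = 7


Square both sides: 5x - 31 = 7^2 = 49
5x = 49 + 31 = 80
x = 16
Check: sqrt(5*16 - 31) = sqrt(49) = 7 ✓

x = 16


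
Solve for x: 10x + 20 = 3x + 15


Starting with: 10x + 20 = 3x + 15
Move all x terms to left: (10 - 3)x = 15 - 20
Simplify: 7x = -5
Divide both sides by 7: x = -5/7

x = -5/7


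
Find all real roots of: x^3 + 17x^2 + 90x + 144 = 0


Let p(x) = x^3 + 17x^2 + 90x + 144. By the rational root theorem (leading coefficient 1), any rational root is an integer divisor of 144: try ±1, ±2, ... in turn.
Test x = 1: value = 252 ≠ 0.
Test x = -1: value = 70 ≠ 0.
Test x = 2: value = 400 ≠ 0.
Test x = -2: value = 24 ≠ 0.
Test x = 3: value = 594 ≠ 0.
Test x = -3: value = 0 ✓, so (x + 3) is a factor.
Synthetic division by (x + 3): bring down 1; 1(-3) + 17 = 14; 14(-3) + 90 = 48; 48(-3) + 144 = 0 → quotient x^2 + 14x + 48, remainder 0.
Solve the quadratic x^2 + 14x + 48 = 0: discriminant = 14^2 - 4(1)(48) = 196 - 192 = 4.
sqrt(4) = 2, so x = (-14 ± 2)/2: x = -6 or x = -8.

x = -8, x = -6, x = -3


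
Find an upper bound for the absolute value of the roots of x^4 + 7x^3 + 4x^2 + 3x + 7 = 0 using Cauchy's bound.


Cauchy's bound: all roots r satisfy |r| <= 1 + max(|a_i/a_n|) for i = 0,...,n-1
where a_n is the leading coefficient.

Coefficients: [1, 7, 4, 3, 7]
Leading coefficient a_n = 1
Ratios |a_i/a_n|: 7, 4, 3, 7
Maximum ratio: 7
Cauchy's bound: |r| <= 1 + 7 = 8

Upper bound = 8


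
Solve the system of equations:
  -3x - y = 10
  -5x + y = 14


Using Cramer's rule:
Determinant D = (-3)(1) - (-5)(-1) = -3 - 5 = -8
Dx = (10)(1) - (14)(-1) = 10 + 14 = 24
Dy = (-3)(14) - (-5)(10) = -42 + 50 = 8
x = Dx/D = 24/-8 = -3
y = Dy/D = 8/-8 = -1

x = -3, y = -1


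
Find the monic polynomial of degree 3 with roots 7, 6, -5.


A monic polynomial with roots 7, 6, -5 is:
p(x) = (x - 7)(x - 6)(x + 5)
After multiplying by (x - 7): x - 7
After multiplying by (x - 6): x^2 - 13x + 42
After multiplying by (x + 5): x^3 - 8x^2 - 23x + 210

x^3 - 8x^2 - 23x + 210


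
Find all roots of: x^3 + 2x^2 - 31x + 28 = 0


Let p(x) = x^3 + 2x^2 - 31x + 28. By the rational root theorem (leading coefficient 1), any rational root is an integer divisor of 28: try ±1, ±2, ... in turn.
Test x = 1: value = 0 ✓, so (x - 1) is a factor.
Synthetic division by (x - 1): bring down 1; 1(1) + 2 = 3; 3(1) - 31 = -28; (-28)(1) + 28 = 0 → quotient x^2 + 3x - 28, remainder 0.
Solve the quadratic x^2 + 3x - 28 = 0: discriminant = 3^2 - 4(1)(-28) = 9 + 112 = 121.
sqrt(121) = 11, so x = (-3 ± 11)/2: x = 4 or x = -7.
Collecting all roots found:

x = -7, x = 1, x = 4


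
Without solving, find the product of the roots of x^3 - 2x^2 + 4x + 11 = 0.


By Vieta's formulas for x^3 + bx^2 + cx + d = 0:
  r1 + r2 + r3 = -b/a = 2
  r1*r2 + r1*r3 + r2*r3 = c/a = 4
  r1*r2*r3 = -d/a = -11


Product = -11


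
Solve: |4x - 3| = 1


An absolute value equation |expr| = 1 gives two cases:
Case 1: 4x - 3 = 1
  4x = 4, so x = 1
Case 2: 4x - 3 = -1
  4x = 2, so x = 1/2

x = 1/2, x = 1


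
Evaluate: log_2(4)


We need the exponent such that 2^? = 4
2^2 = 4
Therefore log_2(4) = 2

2


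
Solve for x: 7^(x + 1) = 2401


Express both sides with the same base.
2401 = 7^4
Since the bases match, equate exponents: x + 1 = 4
So x = 4 - (1) = 3

x = 3


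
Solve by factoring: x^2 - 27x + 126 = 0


We need two numbers that multiply to 126 and add to -27.
Those numbers are -21 and -6 (since (-21) * (-6) = 126 and (-21) + (-6) = -27).
So x^2 - 27x + 126 = (x - 21)(x - 6) = 0
Setting each factor to zero: x = 21 or x = 6

x = 6, x = 21


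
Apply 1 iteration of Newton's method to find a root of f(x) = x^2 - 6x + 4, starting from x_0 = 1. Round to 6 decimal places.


Newton's method: x_(n+1) = x_n - f(x_n)/f'(x_n)
f(x) = x^2 - 6x + 4
f'(x) = 2x - 6

Iteration 1:
  f(1.000000) = -1.000000
  f'(1.000000) = -4.000000
  x_1 = 1.000000 - (-1.000000)/(-4.000000) = 0.750000

x_1 = 0.750000


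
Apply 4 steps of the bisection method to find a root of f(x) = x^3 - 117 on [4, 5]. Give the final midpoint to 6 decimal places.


f(x) = x^3 - 117
f(4) = -53 < 0
f(5) = 8 > 0

Step 1: midpoint = (4.000000 + 5.000000)/2 = 4.500000
  f(4.500000) = -25.875000
  f(mid) < 0, so root is in [4.500000, 5.000000]

Step 2: midpoint = (4.500000 + 5.000000)/2 = 4.750000
  f(4.750000) = -9.828125
  f(mid) < 0, so root is in [4.750000, 5.000000]

Step 3: midpoint = (4.750000 + 5.000000)/2 = 4.875000
  f(4.875000) = -1.142578
  f(mid) < 0, so root is in [4.875000, 5.000000]

Step 4: midpoint = (4.875000 + 5.000000)/2 = 4.937500
  f(4.937500) = 3.370850
  f(mid) > 0, so root is in [4.875000, 4.937500]

midpoint = 4.937500


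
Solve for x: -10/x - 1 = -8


Subtract -1 from both sides: -10/x = -7
Multiply both sides by x: -10 = -7 * x
Divide by -7: x = 10/7

x = 10/7


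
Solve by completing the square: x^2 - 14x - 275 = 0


Start: x^2 - 14x - 275 = 0
Move constant: x^2 - 14x = 275
Half of -14 is -7, squared is 49
Add 49 to both sides: x^2 - 14x + 49 = 324
(x - 7)^2 = 324
x - 7 = ±18
x = 7 + 18 = 25 or x = 7 - 18 = -11

x = -11, x = 25


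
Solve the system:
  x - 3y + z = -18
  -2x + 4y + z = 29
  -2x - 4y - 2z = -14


Using Cramer's rule. Expand each determinant along the first row.
D  = 1*[4*(-2) - 1*(-4)] - (-3)*[(-2)*(-2) - 1*(-2)] + 1*[(-2)*(-4) - 4*(-2)]
  = 1*(-4) - (-3)*(6) + 1*(16) = 30
Dx = (-18)*[4*(-2) - 1*(-4)] - (-3)*[29*(-2) - 1*(-14)] + 1*[29*(-4) - 4*(-14)]
  = (-18)*(-4) - (-3)*(-44) + 1*(-60) = -120
Dy = 1*[29*(-2) - 1*(-14)] - (-18)*[(-2)*(-2) - 1*(-2)] + 1*[(-2)*(-14) - 29*(-2)]
  = 1*(-44) - (-18)*(6) + 1*(86) = 150
Dz = 1*[4*(-14) - 29*(-4)] - (-3)*[(-2)*(-14) - 29*(-2)] + (-18)*[(-2)*(-4) - 4*(-2)]
  = 1*(60) - (-3)*(86) + (-18)*(16) = 30
x = Dx/D = -120/30 = -4, y = Dy/D = 150/30 = 5, z = Dz/D = 30/30 = 1
Check eq1: (1)(-4) + (-3)(5) + (1)(1) = -18 = -18 ✓
Check eq2: (-2)(-4) + (4)(5) + (1)(1) = 29 = 29 ✓
Check eq3: (-2)(-4) + (-4)(5) + (-2)(1) = -14 = -14 ✓

x = -4, y = 5, z = 1


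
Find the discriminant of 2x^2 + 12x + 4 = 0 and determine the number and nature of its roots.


For ax^2 + bx + c = 0, discriminant D = b^2 - 4ac
Here a = 2, b = 12, c = 4
D = (12)^2 - 4(2)(4) = 144 - 32 = 112

D = 112 > 0 but not a perfect square
The equation has 2 distinct real irrational roots.

Discriminant = 112, 2 distinct real irrational roots


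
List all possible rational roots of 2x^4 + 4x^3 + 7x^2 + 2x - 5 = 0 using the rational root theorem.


Rational root theorem: possible roots are ±p/q where:
  p divides the constant term (-5): p ∈ {1, 5}
  q divides the leading coefficient (2): q ∈ {1, 2}

All possible rational roots: -5, -5/2, -1, -1/2, 1/2, 1, 5/2, 5

-5, -5/2, -1, -1/2, 1/2, 1, 5/2, 5


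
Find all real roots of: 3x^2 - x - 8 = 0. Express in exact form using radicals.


Using the quadratic formula: x = (-b ± sqrt(b^2 - 4ac)) / (2a)
Here a = 3, b = -1, c = -8
Discriminant = b^2 - 4ac = (-1)^2 - 4(3)(-8) = 1 + 96 = 97
Since discriminant = 97 > 0, there are two real roots.
x = (1 ± sqrt(97)) / 6
Numerically: x ≈ 1.8081 or x ≈ -1.4748

x = (1 + sqrt(97)) / 6 or x = (1 - sqrt(97)) / 6


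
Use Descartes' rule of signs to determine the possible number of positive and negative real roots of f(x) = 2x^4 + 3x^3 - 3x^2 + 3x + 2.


Descartes' rule of signs:

For positive roots, count sign changes in f(x) = 2x^4 + 3x^3 - 3x^2 + 3x + 2:
Signs of coefficients: +, +, -, +, +
Number of sign changes: 2
Possible positive real roots: 2, 0

For negative roots, examine f(-x) = 2x^4 - 3x^3 - 3x^2 - 3x + 2:
Signs of coefficients: +, -, -, -, +
Number of sign changes: 2
Possible negative real roots: 2, 0

Positive roots: 2 or 0; Negative roots: 2 or 0


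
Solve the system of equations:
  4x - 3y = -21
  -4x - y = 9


Using Cramer's rule:
Determinant D = (4)(-1) - (-4)(-3) = -4 - 12 = -16
Dx = (-21)(-1) - (9)(-3) = 21 + 27 = 48
Dy = (4)(9) - (-4)(-21) = 36 - 84 = -48
x = Dx/D = 48/-16 = -3
y = Dy/D = -48/-16 = 3

x = -3, y = 3


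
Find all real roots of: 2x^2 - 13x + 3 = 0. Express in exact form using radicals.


Using the quadratic formula: x = (-b ± sqrt(b^2 - 4ac)) / (2a)
Here a = 2, b = -13, c = 3
Discriminant = b^2 - 4ac = (-13)^2 - 4(2)(3) = 169 - 24 = 145
Since discriminant = 145 > 0, there are two real roots.
x = (13 ± sqrt(145)) / 4
Numerically: x ≈ 6.2604 or x ≈ 0.2396

x = (13 + sqrt(145)) / 4 or x = (13 - sqrt(145)) / 4


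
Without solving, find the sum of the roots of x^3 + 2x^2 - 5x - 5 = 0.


By Vieta's formulas for x^3 + bx^2 + cx + d = 0:
  r1 + r2 + r3 = -b/a = -2
  r1*r2 + r1*r3 + r2*r3 = c/a = -5
  r1*r2*r3 = -d/a = 5


Sum = -2


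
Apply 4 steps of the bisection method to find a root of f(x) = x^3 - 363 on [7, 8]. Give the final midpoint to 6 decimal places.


f(x) = x^3 - 363
f(7) = -20 < 0
f(8) = 149 > 0

Step 1: midpoint = (7.000000 + 8.000000)/2 = 7.500000
  f(7.500000) = 58.875000
  f(mid) > 0, so root is in [7.000000, 7.500000]

Step 2: midpoint = (7.000000 + 7.500000)/2 = 7.250000
  f(7.250000) = 18.078125
  f(mid) > 0, so root is in [7.000000, 7.250000]

Step 3: midpoint = (7.000000 + 7.250000)/2 = 7.125000
  f(7.125000) = -1.294922
  f(mid) < 0, so root is in [7.125000, 7.250000]

Step 4: midpoint = (7.125000 + 7.250000)/2 = 7.187500
  f(7.187500) = 8.307373
  f(mid) > 0, so root is in [7.125000, 7.187500]

midpoint = 7.187500


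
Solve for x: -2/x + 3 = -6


Subtract 3 from both sides: -2/x = -9
Multiply both sides by x: -2 = -9 * x
Divide by -9: x = 2/9

x = 2/9


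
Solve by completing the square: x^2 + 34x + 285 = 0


Start: x^2 + 34x + 285 = 0
Move constant: x^2 + 34x = -285
Half of 34 is 17, squared is 289
Add 289 to both sides: x^2 + 34x + 289 = 4
(x + 17)^2 = 4
x + 17 = ±2
x = -17 + 2 = -15 or x = -17 - 2 = -19

x = -19, x = -15


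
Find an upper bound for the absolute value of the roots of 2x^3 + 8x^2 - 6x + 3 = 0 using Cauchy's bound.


Cauchy's bound: all roots r satisfy |r| <= 1 + max(|a_i/a_n|) for i = 0,...,n-1
where a_n is the leading coefficient.

Coefficients: [2, 8, -6, 3]
Leading coefficient a_n = 2
Ratios |a_i/a_n|: 4, 3, 3/2
Maximum ratio: 4
Cauchy's bound: |r| <= 1 + 4 = 5

Upper bound = 5


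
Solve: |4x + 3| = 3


An absolute value equation |expr| = 3 gives two cases:
Case 1: 4x + 3 = 3
  4x = 0, so x = 0
Case 2: 4x + 3 = -3
  4x = -6, so x = -3/2

x = -3/2, x = 0


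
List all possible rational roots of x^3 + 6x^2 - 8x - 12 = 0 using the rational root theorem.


Rational root theorem: possible roots are ±p/q where:
  p divides the constant term (-12): p ∈ {1, 2, 3, 4, 6, 12}
  q divides the leading coefficient (1): q ∈ {1}

All possible rational roots: -12, -6, -4, -3, -2, -1, 1, 2, 3, 4, 6, 12

-12, -6, -4, -3, -2, -1, 1, 2, 3, 4, 6, 12


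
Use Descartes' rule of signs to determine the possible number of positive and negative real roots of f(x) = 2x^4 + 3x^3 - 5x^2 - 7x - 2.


Descartes' rule of signs:

For positive roots, count sign changes in f(x) = 2x^4 + 3x^3 - 5x^2 - 7x - 2:
Signs of coefficients: +, +, -, -, -
Number of sign changes: 1
Possible positive real roots: 1

For negative roots, examine f(-x) = 2x^4 - 3x^3 - 5x^2 + 7x - 2:
Signs of coefficients: +, -, -, +, -
Number of sign changes: 3
Possible negative real roots: 3, 1

Positive roots: 1; Negative roots: 3 or 1


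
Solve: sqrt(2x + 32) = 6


Square both sides: 2x + 32 = 6^2 = 36
2x = 36 - 32 = 4
x = 2
Check: sqrt(2*2 + 32) = sqrt(36) = 6 ✓

x = 2


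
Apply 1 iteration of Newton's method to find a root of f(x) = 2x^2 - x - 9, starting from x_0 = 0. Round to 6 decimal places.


Newton's method: x_(n+1) = x_n - f(x_n)/f'(x_n)
f(x) = 2x^2 - x - 9
f'(x) = 4x - 1

Iteration 1:
  f(0.000000) = -9.000000
  f'(0.000000) = -1.000000
  x_1 = 0.000000 - (-9.000000)/(-1.000000) = -9.000000

x_1 = -9.000000


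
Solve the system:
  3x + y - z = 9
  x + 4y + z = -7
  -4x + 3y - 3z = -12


Using Cramer's rule. Expand each determinant along the first row.
D  = 3*[4*(-3) - 1*3] - 1*[1*(-3) - 1*(-4)] + (-1)*[1*3 - 4*(-4)]
  = 3*(-15) - 1*(1) + (-1)*(19) = -65
Dx = 9*[4*(-3) - 1*3] - 1*[(-7)*(-3) - 1*(-12)] + (-1)*[(-7)*3 - 4*(-12)]
  = 9*(-15) - 1*(33) + (-1)*(27) = -195
Dy = 3*[(-7)*(-3) - 1*(-12)] - 9*[1*(-3) - 1*(-4)] + (-1)*[1*(-12) - (-7)*(-4)]
  = 3*(33) - 9*(1) + (-1)*(-40) = 130
Dz = 3*[4*(-12) - (-7)*3] - 1*[1*(-12) - (-7)*(-4)] + 9*[1*3 - 4*(-4)]
  = 3*(-27) - 1*(-40) + 9*(19) = 130
x = Dx/D = -195/-65 = 3, y = Dy/D = 130/-65 = -2, z = Dz/D = 130/-65 = -2
Check eq1: (3)(3) + (1)(-2) + (-1)(-2) = 9 = 9 ✓
Check eq2: (1)(3) + (4)(-2) + (1)(-2) = -7 = -7 ✓
Check eq3: (-4)(3) + (3)(-2) + (-3)(-2) = -12 = -12 ✓

x = 3, y = -2, z = -2


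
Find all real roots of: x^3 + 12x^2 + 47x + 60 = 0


Let p(x) = x^3 + 12x^2 + 47x + 60. By the rational root theorem (leading coefficient 1), any rational root is an integer divisor of 60: try ±1, ±2, ... in turn.
Test x = 1: value = 120 ≠ 0.
Test x = -1: value = 24 ≠ 0.
Test x = 2: value = 210 ≠ 0.
Test x = -2: value = 6 ≠ 0.
Test x = 3: value = 336 ≠ 0.
Test x = -3: value = 0 ✓, so (x + 3) is a factor.
Synthetic division by (x + 3): bring down 1; 1(-3) + 12 = 9; 9(-3) + 47 = 20; 20(-3) + 60 = 0 → quotient x^2 + 9x + 20, remainder 0.
Solve the quadratic x^2 + 9x + 20 = 0: discriminant = 9^2 - 4(1)(20) = 81 - 80 = 1.
sqrt(1) = 1, so x = (-9 ± 1)/2: x = -4 or x = -5.

x = -5, x = -4, x = -3


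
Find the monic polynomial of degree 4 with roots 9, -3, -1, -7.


A monic polynomial with roots 9, -3, -1, -7 is:
p(x) = (x - 9)(x + 3)(x + 1)(x + 7)
After multiplying by (x - 9): x - 9
After multiplying by (x + 3): x^2 - 6x - 27
After multiplying by (x + 1): x^3 - 5x^2 - 33x - 27
After multiplying by (x + 7): x^4 + 2x^3 - 68x^2 - 258x - 189

x^4 + 2x^3 - 68x^2 - 258x - 189


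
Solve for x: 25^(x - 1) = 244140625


Express both sides with the same base.
244140625 = 25^6
Since the bases match, equate exponents: x - 1 = 6
So x = 6 - (-1) = 7

x = 7


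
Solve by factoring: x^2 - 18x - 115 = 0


We need two numbers that multiply to -115 and add to -18.
Those numbers are 5 and -23 (since 5 * (-23) = -115 and 5 + (-23) = -18).
So x^2 - 18x - 115 = (x + 5)(x - 23) = 0
Setting each factor to zero: x = -5 or x = 23

x = -5, x = 23


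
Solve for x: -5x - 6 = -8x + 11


Starting with: -5x - 6 = -8x + 11
Move all x terms to left: (-5 + 8)x = 11 + 6
Simplify: 3x = 17
Divide both sides by 3: x = 17/3

x = 17/3


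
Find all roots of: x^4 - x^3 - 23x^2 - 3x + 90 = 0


Let p(x) = x^4 - x^3 - 23x^2 - 3x + 90. By the rational root theorem (leading coefficient 1), any rational root is an integer divisor of 90: try ±1, ±2, ... in turn.
Test x = 1: value = 64 ≠ 0.
Test x = -1: value = 72 ≠ 0.
Test x = 2: value = 0 ✓, so (x - 2) is a factor.
Synthetic division by (x - 2): bring down 1; 1(2) - 1 = 1; 1(2) - 23 = -21; (-21)(2) - 3 = -45; (-45)(2) + 90 = 0 → quotient x^3 + x^2 - 21x - 45, remainder 0.
Continue with the quotient x^3 + x^2 - 21x - 45 (candidates must divide 45).
Test x = 3: value = -72 ≠ 0.
Test x = -3: value = 0 ✓, so (x + 3) is a factor.
Synthetic division by (x + 3): bring down 1; 1(-3) + 1 = -2; (-2)(-3) - 21 = -15; (-15)(-3) - 45 = 0 → quotient x^2 - 2x - 15, remainder 0.
Solve the quadratic x^2 - 2x - 15 = 0: discriminant = (-2)^2 - 4(1)(-15) = 4 + 60 = 64.
sqrt(64) = 8, so x = (2 ± 8)/2: x = 5 or x = -3.
Collecting all roots found:

x = -3 (multiplicity 2), x = 2, x = 5


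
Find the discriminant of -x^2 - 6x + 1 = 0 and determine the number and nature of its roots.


For ax^2 + bx + c = 0, discriminant D = b^2 - 4ac
Here a = -1, b = -6, c = 1
D = (-6)^2 - 4(-1)(1) = 36 + 4 = 40

D = 40 > 0 but not a perfect square
The equation has 2 distinct real irrational roots.

Discriminant = 40, 2 distinct real irrational roots


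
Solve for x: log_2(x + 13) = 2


Convert to exponential form: x + 13 = 2^2 = 4
x = 4 - 13 = -9
Check: log_2(-9 + 13) = log_2(4) = log_2(4) = 2 ✓

x = -9


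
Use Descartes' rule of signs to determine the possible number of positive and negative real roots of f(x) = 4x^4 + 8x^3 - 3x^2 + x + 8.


Descartes' rule of signs:

For positive roots, count sign changes in f(x) = 4x^4 + 8x^3 - 3x^2 + x + 8:
Signs of coefficients: +, +, -, +, +
Number of sign changes: 2
Possible positive real roots: 2, 0

For negative roots, examine f(-x) = 4x^4 - 8x^3 - 3x^2 - x + 8:
Signs of coefficients: +, -, -, -, +
Number of sign changes: 2
Possible negative real roots: 2, 0

Positive roots: 2 or 0; Negative roots: 2 or 0


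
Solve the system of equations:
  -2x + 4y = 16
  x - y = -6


Using Cramer's rule:
Determinant D = (-2)(-1) - (1)(4) = 2 - 4 = -2
Dx = (16)(-1) - (-6)(4) = -16 + 24 = 8
Dy = (-2)(-6) - (1)(16) = 12 - 16 = -4
x = Dx/D = 8/-2 = -4
y = Dy/D = -4/-2 = 2

x = -4, y = 2
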